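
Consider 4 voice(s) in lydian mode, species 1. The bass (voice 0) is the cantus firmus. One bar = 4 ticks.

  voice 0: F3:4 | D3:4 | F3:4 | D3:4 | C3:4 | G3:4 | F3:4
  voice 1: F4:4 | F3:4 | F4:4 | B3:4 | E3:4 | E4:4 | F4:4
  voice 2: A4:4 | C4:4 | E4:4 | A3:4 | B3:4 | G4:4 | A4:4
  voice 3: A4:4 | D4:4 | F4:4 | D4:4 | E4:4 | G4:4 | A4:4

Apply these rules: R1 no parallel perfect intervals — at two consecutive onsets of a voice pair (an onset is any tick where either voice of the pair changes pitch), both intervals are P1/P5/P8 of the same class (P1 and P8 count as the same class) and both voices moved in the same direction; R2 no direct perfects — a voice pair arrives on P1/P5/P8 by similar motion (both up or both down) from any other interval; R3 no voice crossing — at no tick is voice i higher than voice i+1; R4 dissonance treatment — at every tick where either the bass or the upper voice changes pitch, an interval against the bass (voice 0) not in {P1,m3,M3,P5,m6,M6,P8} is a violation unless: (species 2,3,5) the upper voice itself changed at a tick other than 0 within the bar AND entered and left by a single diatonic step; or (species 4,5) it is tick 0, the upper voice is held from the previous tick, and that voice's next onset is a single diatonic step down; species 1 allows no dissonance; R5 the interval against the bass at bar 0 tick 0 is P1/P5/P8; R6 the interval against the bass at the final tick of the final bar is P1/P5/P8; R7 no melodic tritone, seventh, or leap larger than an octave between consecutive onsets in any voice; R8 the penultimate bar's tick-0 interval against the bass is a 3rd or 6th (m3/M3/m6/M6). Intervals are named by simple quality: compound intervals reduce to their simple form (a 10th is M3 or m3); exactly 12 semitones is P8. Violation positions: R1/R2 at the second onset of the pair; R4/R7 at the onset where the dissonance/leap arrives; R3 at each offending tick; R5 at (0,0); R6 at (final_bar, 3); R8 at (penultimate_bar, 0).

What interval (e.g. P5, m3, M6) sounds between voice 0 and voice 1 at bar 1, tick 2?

m3

voice 0=D3 voice 1=F3 -> m3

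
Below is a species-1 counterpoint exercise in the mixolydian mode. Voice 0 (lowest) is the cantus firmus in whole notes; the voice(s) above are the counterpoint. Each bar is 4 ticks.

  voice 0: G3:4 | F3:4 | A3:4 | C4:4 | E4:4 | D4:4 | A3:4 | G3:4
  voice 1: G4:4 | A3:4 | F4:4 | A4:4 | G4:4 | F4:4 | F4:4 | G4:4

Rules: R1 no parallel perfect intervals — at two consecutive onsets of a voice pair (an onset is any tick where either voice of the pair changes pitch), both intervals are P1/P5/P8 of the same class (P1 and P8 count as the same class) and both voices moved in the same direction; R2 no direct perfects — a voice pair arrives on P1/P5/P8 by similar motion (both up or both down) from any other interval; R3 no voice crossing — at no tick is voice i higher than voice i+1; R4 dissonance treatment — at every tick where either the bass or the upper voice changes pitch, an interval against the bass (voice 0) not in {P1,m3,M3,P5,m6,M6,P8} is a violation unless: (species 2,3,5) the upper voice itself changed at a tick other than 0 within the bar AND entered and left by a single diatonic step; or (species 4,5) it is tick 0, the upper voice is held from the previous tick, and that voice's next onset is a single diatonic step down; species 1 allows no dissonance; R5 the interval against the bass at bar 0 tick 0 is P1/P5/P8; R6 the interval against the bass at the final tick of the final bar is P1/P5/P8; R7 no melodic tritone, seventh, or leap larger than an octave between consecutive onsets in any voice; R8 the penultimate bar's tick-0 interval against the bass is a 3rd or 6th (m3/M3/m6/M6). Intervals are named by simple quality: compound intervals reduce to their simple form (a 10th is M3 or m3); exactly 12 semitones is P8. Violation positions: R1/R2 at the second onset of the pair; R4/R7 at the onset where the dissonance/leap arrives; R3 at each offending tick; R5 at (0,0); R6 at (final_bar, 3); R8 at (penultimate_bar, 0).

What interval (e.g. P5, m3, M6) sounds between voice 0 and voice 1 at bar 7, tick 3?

voice 0=G3 voice 1=G4 -> P8

P8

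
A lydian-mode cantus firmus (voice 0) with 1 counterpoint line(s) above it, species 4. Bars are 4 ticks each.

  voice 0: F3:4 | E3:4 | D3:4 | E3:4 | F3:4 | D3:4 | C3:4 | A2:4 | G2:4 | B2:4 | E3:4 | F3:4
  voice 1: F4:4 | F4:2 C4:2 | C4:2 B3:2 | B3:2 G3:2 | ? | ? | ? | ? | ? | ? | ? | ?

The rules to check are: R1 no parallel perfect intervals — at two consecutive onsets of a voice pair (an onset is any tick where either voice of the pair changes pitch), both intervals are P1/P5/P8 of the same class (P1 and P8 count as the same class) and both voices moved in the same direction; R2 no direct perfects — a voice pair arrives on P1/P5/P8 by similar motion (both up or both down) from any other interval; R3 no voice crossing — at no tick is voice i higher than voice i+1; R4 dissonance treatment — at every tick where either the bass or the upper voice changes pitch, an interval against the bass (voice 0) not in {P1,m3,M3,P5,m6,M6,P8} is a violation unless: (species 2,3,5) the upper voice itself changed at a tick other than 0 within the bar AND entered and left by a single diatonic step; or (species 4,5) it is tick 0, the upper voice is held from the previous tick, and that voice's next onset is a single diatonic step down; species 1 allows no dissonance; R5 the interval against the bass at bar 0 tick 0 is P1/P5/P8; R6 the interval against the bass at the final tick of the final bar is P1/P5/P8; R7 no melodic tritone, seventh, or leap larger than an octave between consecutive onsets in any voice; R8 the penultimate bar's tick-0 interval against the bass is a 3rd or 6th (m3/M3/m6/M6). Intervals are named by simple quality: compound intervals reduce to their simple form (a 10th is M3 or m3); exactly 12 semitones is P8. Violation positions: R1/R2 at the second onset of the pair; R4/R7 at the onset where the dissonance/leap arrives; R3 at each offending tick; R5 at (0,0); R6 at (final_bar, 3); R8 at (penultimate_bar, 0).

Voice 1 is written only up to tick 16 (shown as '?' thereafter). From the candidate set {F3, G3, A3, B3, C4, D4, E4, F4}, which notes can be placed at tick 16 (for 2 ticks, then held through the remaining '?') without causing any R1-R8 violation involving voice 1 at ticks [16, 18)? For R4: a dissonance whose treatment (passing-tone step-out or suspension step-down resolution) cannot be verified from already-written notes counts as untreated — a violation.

{A3, D4, F3}

F3: legal
G3: violates R4
A3: legal
B3: violates R4
C4: violates R2
D4: legal
E4: violates R4
F4: violates R2,R7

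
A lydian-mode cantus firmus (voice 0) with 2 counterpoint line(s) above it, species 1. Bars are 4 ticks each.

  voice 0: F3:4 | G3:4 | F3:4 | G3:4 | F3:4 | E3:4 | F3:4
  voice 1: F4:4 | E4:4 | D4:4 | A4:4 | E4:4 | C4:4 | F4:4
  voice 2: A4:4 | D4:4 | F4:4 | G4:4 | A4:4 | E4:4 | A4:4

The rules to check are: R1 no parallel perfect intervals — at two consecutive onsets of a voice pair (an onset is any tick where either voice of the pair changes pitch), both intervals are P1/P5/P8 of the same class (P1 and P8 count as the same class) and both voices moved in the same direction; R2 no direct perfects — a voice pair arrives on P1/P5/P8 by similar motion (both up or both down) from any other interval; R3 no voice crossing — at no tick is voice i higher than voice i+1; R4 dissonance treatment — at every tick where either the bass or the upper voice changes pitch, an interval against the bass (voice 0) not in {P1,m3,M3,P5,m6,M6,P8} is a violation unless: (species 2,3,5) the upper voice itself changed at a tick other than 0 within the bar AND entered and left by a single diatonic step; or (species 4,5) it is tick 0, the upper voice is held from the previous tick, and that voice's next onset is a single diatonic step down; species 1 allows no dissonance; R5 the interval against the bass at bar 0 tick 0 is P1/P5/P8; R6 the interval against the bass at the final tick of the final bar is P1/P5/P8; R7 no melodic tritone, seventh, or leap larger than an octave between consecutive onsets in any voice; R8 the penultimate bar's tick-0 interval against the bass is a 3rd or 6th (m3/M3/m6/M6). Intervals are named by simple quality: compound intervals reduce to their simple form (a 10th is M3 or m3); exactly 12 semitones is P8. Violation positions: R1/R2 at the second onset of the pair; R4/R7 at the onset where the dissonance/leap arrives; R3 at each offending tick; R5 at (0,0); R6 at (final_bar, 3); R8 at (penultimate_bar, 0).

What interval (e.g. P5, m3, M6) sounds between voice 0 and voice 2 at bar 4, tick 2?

voice 0=F3 voice 2=A4 -> M3

M3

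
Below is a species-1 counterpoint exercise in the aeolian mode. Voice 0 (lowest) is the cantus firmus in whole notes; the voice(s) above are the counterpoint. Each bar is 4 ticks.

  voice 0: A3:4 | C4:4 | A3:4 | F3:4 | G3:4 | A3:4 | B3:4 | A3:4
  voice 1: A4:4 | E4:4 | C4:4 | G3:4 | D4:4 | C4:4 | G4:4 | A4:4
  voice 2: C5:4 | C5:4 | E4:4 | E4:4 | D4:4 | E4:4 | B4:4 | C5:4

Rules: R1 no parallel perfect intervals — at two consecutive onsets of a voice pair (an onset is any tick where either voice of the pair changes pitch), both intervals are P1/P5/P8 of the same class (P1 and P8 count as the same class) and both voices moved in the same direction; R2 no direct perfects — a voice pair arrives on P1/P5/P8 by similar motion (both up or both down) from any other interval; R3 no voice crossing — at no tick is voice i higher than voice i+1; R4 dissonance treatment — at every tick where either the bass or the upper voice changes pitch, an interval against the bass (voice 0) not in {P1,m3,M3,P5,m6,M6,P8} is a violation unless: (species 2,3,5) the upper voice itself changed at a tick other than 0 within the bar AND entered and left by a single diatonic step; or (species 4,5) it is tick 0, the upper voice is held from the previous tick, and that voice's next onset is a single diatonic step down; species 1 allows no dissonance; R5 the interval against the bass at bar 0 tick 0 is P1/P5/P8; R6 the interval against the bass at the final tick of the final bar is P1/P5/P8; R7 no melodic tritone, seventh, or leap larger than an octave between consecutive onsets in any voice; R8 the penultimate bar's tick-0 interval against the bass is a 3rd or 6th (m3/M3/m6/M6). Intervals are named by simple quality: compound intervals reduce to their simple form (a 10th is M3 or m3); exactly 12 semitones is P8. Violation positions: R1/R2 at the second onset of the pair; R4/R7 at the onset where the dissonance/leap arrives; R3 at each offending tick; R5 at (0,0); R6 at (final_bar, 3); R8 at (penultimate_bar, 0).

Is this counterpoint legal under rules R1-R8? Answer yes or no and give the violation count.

No (9 violations)

bar 0: v0=A3 v1=A4 v2=C5 (m3)
bar 1: v0=C4 v1=E4 v2=C5 (P8)
bar 2: v0=A3 v1=C4 v2=E4 (P5)
bar 3: v0=F3 v1=G3 v2=E4 (M7)
bar 4: v0=G3 v1=D4 v2=D4 (P5)
bar 5: v0=A3 v1=C4 v2=E4 (P5)
bar 6: v0=B3 v1=G4 v2=B4 (P8)
bar 7: v0=A3 v1=A4 v2=C5 (m3)
  R5 @ bar0.0: opens on m3
  R2 @ bar2.0: C4/C5 P8 -> A3/E4 P5 similar
  R4 @ bar3.0: F3/G3 M2 untreated
  R4 @ bar3.0: F3/E4 M7 untreated
  R2 @ bar4.0: F3/G3 M2 -> G3/D4 P5 similar
  R1 @ bar5.0: G3/D4 P5 -> A3/E4 P5 similar
  R2 @ bar6.0: A3/E4 P5 -> B3/B4 P8 similar
  R8 @ bar6.0: penult P8 not 3rd/6th
  R6 @ bar7.3: closes on m3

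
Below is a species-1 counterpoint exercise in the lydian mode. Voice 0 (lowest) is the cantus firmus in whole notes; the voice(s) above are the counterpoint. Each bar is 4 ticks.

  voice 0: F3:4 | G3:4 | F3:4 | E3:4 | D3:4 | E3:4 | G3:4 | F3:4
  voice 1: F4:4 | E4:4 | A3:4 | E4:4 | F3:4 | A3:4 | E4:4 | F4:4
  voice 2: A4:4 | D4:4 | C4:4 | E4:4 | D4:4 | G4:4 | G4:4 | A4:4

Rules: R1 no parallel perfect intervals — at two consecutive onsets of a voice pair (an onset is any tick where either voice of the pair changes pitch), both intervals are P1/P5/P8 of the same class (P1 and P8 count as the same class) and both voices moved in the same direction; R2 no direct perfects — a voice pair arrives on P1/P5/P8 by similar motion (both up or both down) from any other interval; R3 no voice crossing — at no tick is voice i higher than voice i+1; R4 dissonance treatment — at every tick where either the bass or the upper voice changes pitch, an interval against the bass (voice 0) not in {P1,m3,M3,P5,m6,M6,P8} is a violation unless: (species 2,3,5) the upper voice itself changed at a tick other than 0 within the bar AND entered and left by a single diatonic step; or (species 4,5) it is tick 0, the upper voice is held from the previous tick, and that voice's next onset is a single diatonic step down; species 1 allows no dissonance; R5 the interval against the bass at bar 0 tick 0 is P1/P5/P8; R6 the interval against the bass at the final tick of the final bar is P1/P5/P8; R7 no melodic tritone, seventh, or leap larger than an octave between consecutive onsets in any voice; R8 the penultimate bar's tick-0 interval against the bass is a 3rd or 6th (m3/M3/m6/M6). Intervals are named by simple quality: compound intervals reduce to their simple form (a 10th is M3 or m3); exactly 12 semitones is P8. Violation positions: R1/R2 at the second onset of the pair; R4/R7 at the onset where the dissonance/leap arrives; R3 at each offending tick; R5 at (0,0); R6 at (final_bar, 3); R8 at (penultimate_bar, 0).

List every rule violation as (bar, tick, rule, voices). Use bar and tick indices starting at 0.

(0, 0, R5, (0, 2))
(1, 0, R3, (1, 2))
(1, 1, R3, (1, 2))
(1, 2, R3, (1, 2))
(1, 3, R3, (1, 2))
(2, 0, R1, (0, 2))
(3, 0, R2, (1, 2))
(4, 0, R1, (0, 2))
(4, 0, R7, (1,))
(5, 0, R4, (0, 1))
(6, 0, R8, (0, 2))
(7, 3, R6, (0, 2))

bar 0: v0=F3 v1=F4 v2=A4 downbeat M3
bar 1: v0=G3 v1=E4 v2=D4 downbeat P5
bar 2: v0=F3 v1=A3 v2=C4 downbeat P5
bar 3: v0=E3 v1=E4 v2=E4 downbeat P8
bar 4: v0=D3 v1=F3 v2=D4 downbeat P8
bar 5: v0=E3 v1=A3 v2=G4 downbeat m3
bar 6: v0=G3 v1=E4 v2=G4 downbeat P8
bar 7: v0=F3 v1=F4 v2=A4 downbeat M3
  -> R5 @ bar 0 tick 0 v(0, 2): opens on M3
  -> R3 @ bar 1 tick 0 v(1, 2): E4 above D4
  -> R3 @ bar 1 tick 1 v(1, 2): E4 above D4
  -> R3 @ bar 1 tick 2 v(1, 2): E4 above D4
  -> R3 @ bar 1 tick 3 v(1, 2): E4 above D4
  -> R1 @ bar 2 tick 0 v(0, 2): G3/D4 P5 -> F3/C4 P5 similar
  -> R2 @ bar 3 tick 0 v(1, 2): A3/C4 m3 -> E4/E4 P1 similar
  -> R1 @ bar 4 tick 0 v(0, 2): E3/E4 P8 -> D3/D4 P8 similar
  -> R7 @ bar 4 tick 0 v(1,): E4->F3 leap 11st
  -> R4 @ bar 5 tick 0 v(0, 1): E3/A3 P4 untreated
  -> R8 @ bar 6 tick 0 v(0, 2): penult P8 not 3rd/6th
  -> R6 @ bar 7 tick 3 v(0, 2): closes on M3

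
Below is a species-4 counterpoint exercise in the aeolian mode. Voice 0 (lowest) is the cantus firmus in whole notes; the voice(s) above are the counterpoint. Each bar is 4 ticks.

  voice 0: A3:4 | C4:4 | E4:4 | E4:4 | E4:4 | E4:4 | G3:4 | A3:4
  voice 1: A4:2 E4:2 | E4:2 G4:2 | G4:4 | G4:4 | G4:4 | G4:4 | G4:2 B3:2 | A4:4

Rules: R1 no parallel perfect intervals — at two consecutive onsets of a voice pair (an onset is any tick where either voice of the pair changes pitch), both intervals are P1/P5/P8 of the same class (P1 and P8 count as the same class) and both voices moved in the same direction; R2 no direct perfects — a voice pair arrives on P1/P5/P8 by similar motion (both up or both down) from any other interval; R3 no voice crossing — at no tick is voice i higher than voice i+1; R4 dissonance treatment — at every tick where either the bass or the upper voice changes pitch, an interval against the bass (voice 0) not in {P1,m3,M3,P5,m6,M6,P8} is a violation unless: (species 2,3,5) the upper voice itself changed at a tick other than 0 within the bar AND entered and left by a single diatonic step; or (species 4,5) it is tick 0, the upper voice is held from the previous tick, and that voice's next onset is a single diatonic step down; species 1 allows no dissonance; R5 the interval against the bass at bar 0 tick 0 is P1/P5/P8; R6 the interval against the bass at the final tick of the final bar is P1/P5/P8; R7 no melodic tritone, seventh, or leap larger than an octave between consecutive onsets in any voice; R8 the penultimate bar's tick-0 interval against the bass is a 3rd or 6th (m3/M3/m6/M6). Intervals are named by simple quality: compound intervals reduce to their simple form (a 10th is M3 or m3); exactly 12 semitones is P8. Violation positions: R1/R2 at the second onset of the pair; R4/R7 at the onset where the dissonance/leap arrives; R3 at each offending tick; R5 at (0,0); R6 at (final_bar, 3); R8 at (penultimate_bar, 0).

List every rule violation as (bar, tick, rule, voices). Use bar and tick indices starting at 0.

bar 0: v0=A3 v1=A4 downbeat P8
bar 1: v0=C4 v1=E4 downbeat M3
bar 2: v0=E4 v1=G4 downbeat m3
bar 3: v0=E4 v1=G4 downbeat m3
bar 4: v0=E4 v1=G4 downbeat m3
bar 5: v0=E4 v1=G4 downbeat m3
bar 6: v0=G3 v1=G4 downbeat P8
bar 7: v0=A3 v1=A4 downbeat P8
  -> R8 @ bar 6 tick 0 v(0, 1): penult P8 not 3rd/6th
  -> R2 @ bar 7 tick 0 v(0, 1): G3/B3 M3 -> A3/A4 P8 similar
  -> R7 @ bar 7 tick 0 v(1,): B3->A4 leap 10st

(6, 0, R8, (0, 1))
(7, 0, R2, (0, 1))
(7, 0, R7, (1,))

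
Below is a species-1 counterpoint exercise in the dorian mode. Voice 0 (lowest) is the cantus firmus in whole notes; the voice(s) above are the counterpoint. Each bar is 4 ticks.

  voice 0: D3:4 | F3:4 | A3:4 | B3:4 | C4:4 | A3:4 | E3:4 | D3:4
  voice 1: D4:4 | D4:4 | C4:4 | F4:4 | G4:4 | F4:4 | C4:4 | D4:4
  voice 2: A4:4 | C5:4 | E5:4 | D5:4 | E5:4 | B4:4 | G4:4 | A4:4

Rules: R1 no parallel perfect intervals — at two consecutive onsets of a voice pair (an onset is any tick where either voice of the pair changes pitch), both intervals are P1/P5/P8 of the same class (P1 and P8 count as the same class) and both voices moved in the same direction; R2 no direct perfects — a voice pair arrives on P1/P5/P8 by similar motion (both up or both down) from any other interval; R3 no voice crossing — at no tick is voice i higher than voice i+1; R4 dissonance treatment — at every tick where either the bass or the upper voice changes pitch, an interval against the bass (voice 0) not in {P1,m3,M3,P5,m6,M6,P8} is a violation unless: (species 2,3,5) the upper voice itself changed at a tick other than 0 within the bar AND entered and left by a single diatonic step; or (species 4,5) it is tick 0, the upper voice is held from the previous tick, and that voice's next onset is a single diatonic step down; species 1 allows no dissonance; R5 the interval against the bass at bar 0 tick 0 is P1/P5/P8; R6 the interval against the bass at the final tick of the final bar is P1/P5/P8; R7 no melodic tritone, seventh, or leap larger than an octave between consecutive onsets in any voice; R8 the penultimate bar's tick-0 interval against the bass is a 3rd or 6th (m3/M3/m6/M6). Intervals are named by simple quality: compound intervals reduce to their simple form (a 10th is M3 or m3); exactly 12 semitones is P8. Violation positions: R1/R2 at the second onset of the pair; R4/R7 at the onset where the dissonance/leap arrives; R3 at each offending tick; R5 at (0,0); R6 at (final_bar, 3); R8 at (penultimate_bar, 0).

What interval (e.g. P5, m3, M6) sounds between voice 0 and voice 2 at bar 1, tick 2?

P5

voice 0=F3 voice 2=C5 -> P5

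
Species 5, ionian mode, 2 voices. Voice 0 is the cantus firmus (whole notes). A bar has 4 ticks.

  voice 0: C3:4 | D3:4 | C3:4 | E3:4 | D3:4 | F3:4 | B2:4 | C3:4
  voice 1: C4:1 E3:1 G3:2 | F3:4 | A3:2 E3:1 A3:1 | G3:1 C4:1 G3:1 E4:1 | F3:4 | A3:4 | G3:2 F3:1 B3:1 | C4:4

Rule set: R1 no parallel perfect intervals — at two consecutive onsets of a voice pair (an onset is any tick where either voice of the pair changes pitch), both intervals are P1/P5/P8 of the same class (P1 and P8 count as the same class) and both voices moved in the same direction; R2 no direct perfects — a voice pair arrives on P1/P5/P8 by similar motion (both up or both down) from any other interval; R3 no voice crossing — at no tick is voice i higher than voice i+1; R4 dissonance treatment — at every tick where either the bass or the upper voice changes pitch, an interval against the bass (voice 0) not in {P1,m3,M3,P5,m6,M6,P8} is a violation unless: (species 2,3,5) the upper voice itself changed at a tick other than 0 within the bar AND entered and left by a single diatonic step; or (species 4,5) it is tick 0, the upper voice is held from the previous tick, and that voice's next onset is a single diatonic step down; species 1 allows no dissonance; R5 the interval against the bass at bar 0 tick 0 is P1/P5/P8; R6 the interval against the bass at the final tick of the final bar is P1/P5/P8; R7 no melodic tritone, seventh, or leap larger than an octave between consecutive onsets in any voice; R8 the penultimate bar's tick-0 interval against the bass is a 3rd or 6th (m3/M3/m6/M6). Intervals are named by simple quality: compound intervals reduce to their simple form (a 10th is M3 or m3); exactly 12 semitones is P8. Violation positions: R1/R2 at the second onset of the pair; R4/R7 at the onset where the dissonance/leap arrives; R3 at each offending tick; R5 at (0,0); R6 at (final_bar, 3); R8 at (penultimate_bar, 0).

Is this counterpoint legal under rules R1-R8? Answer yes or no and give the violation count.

No (5 violations)

bar 0: v0=C3 v1=C4 (P8)
bar 1: v0=D3 v1=F3 (m3)
bar 2: v0=C3 v1=A3 (M6)
bar 3: v0=E3 v1=G3 (m3)
bar 4: v0=D3 v1=F3 (m3)
bar 5: v0=F3 v1=A3 (M3)
bar 6: v0=B2 v1=G3 (m6)
bar 7: v0=C3 v1=C4 (P8)
  R7 @ bar4.0: E4->F3 leap 11st
  R7 @ bar6.0: F3->B2 leap 6st
  R4 @ bar6.2: B2/F3 TT untreated
  R7 @ bar6.3: F3->B3 leap 6st
  R1 @ bar7.0: B2/B3 P8 -> C3/C4 P8 similar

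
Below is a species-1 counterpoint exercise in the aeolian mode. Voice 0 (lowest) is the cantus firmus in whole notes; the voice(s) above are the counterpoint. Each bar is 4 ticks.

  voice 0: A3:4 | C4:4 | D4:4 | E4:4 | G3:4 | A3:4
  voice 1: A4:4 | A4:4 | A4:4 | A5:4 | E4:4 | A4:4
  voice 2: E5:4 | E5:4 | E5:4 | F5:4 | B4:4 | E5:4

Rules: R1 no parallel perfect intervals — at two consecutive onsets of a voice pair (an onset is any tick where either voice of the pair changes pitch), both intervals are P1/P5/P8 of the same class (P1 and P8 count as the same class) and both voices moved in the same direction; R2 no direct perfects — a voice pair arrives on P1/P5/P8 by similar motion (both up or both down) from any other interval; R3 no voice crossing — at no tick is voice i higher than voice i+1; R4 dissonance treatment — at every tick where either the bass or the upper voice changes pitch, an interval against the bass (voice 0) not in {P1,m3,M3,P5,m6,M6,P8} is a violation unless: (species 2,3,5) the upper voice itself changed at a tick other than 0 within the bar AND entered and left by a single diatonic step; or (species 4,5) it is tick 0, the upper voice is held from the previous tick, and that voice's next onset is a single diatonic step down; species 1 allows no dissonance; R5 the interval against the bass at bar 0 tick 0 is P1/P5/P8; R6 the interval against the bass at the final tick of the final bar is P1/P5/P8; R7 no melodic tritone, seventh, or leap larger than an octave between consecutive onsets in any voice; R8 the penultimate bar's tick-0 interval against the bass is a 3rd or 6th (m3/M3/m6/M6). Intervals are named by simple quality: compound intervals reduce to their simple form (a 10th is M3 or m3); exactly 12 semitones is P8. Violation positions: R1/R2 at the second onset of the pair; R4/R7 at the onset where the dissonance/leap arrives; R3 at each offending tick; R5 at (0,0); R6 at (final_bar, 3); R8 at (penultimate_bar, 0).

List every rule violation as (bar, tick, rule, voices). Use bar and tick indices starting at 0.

bar 0: v0=A3 v1=A4 v2=E5 downbeat P5
bar 1: v0=C4 v1=A4 v2=E5 downbeat M3
bar 2: v0=D4 v1=A4 v2=E5 downbeat M2
bar 3: v0=E4 v1=A5 v2=F5 downbeat m2
bar 4: v0=G3 v1=E4 v2=B4 downbeat M3
bar 5: v0=A3 v1=A4 v2=E5 downbeat P5
  -> R4 @ bar 2 tick 0 v(0, 2): D4/E5 M2 untreated
  -> R3 @ bar 3 tick 0 v(1, 2): A5 above F5
  -> R4 @ bar 3 tick 0 v(0, 1): E4/A5 P4 untreated
  -> R4 @ bar 3 tick 0 v(0, 2): E4/F5 m2 untreated
  -> R3 @ bar 3 tick 1 v(1, 2): A5 above F5
  -> R3 @ bar 3 tick 2 v(1, 2): A5 above F5
  -> R3 @ bar 3 tick 3 v(1, 2): A5 above F5
  -> R2 @ bar 4 tick 0 v(1, 2): A5/F5 M3 -> E4/B4 P5 similar
  -> R7 @ bar 4 tick 0 v(1,): A5->E4 leap 17st
  -> R7 @ bar 4 tick 0 v(2,): F5->B4 leap 6st
  -> R1 @ bar 5 tick 0 v(1, 2): E4/B4 P5 -> A4/E5 P5 similar
  -> R2 @ bar 5 tick 0 v(0, 1): G3/E4 M6 -> A3/A4 P8 similar
  -> R2 @ bar 5 tick 0 v(0, 2): G3/B4 M3 -> A3/E5 P5 similar

(2, 0, R4, (0, 2))
(3, 0, R3, (1, 2))
(3, 0, R4, (0, 1))
(3, 0, R4, (0, 2))
(3, 1, R3, (1, 2))
(3, 2, R3, (1, 2))
(3, 3, R3, (1, 2))
(4, 0, R2, (1, 2))
(4, 0, R7, (1,))
(4, 0, R7, (2,))
(5, 0, R1, (1, 2))
(5, 0, R2, (0, 1))
(5, 0, R2, (0, 2))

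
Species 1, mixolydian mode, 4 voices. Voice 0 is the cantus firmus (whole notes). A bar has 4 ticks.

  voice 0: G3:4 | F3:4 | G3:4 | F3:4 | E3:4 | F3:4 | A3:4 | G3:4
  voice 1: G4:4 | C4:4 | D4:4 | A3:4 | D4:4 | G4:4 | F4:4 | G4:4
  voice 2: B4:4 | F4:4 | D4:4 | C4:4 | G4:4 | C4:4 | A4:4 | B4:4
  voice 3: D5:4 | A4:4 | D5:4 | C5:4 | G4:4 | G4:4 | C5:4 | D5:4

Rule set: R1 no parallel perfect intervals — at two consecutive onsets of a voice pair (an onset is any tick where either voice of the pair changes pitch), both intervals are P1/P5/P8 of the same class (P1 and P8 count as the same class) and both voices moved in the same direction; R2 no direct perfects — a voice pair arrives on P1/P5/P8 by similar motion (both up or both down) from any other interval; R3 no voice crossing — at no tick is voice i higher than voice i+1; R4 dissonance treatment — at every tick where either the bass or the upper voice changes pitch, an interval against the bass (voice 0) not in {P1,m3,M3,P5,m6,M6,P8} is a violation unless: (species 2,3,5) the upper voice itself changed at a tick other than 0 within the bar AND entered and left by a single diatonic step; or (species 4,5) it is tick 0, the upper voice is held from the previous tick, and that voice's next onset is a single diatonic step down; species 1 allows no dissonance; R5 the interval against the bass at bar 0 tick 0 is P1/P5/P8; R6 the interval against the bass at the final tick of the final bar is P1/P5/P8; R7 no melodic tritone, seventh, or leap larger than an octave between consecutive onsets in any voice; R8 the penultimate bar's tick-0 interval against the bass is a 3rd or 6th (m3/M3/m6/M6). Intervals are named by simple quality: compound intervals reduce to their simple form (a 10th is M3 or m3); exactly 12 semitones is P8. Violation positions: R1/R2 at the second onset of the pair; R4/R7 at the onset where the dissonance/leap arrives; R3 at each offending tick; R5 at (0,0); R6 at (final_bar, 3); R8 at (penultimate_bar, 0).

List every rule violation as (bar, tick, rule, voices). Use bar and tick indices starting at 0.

(0, 0, R5, (0, 2))
(1, 0, R2, (0, 1))
(1, 0, R2, (0, 2))
(1, 0, R7, (2,))
(2, 0, R1, (0, 1))
(2, 0, R2, (0, 3))
(2, 0, R2, (1, 3))
(3, 0, R1, (0, 2))
(3, 0, R1, (0, 3))
(3, 0, R1, (2, 3))
(4, 0, R4, (0, 1))
(5, 0, R3, (1, 2))
(5, 0, R4, (0, 1))
(5, 0, R4, (0, 3))
(5, 1, R3, (1, 2))
(5, 2, R3, (1, 2))
(5, 3, R3, (1, 2))
(6, 0, R2, (0, 2))
(6, 0, R8, (0, 2))
(7, 0, R1, (1, 3))
(7, 3, R6, (0, 2))

bar 0: v0=G3 v1=G4 v2=B4 v3=D5 downbeat P5
bar 1: v0=F3 v1=C4 v2=F4 v3=A4 downbeat M3
bar 2: v0=G3 v1=D4 v2=D4 v3=D5 downbeat P5
bar 3: v0=F3 v1=A3 v2=C4 v3=C5 downbeat P5
bar 4: v0=E3 v1=D4 v2=G4 v3=G4 downbeat m3
bar 5: v0=F3 v1=G4 v2=C4 v3=G4 downbeat M2
bar 6: v0=A3 v1=F4 v2=A4 v3=C5 downbeat m3
bar 7: v0=G3 v1=G4 v2=B4 v3=D5 downbeat P5
  -> R5 @ bar 0 tick 0 v(0, 2): opens on M3
  -> R2 @ bar 1 tick 0 v(0, 1): G3/G4 P8 -> F3/C4 P5 similar
  -> R2 @ bar 1 tick 0 v(0, 2): G3/B4 M3 -> F3/F4 P8 similar
  -> R7 @ bar 1 tick 0 v(2,): B4->F4 leap 6st
  -> R1 @ bar 2 tick 0 v(0, 1): F3/C4 P5 -> G3/D4 P5 similar
  -> R2 @ bar 2 tick 0 v(0, 3): F3/A4 M3 -> G3/D5 P5 similar
  -> R2 @ bar 2 tick 0 v(1, 3): C4/A4 M6 -> D4/D5 P8 similar
  -> R1 @ bar 3 tick 0 v(0, 2): G3/D4 P5 -> F3/C4 P5 similar
  -> R1 @ bar 3 tick 0 v(0, 3): G3/D5 P5 -> F3/C5 P5 similar
  -> R1 @ bar 3 tick 0 v(2, 3): D4/D5 P8 -> C4/C5 P8 similar
  -> R4 @ bar 4 tick 0 v(0, 1): E3/D4 m7 untreated
  -> R3 @ bar 5 tick 0 v(1, 2): G4 above C4
  -> R4 @ bar 5 tick 0 v(0, 1): F3/G4 M2 untreated
  -> R4 @ bar 5 tick 0 v(0, 3): F3/G4 M2 untreated
  -> R3 @ bar 5 tick 1 v(1, 2): G4 above C4
  -> R3 @ bar 5 tick 2 v(1, 2): G4 above C4
  -> R3 @ bar 5 tick 3 v(1, 2): G4 above C4
  -> R2 @ bar 6 tick 0 v(0, 2): F3/C4 P5 -> A3/A4 P8 similar
  -> R8 @ bar 6 tick 0 v(0, 2): penult P8 not 3rd/6th
  -> R1 @ bar 7 tick 0 v(1, 3): F4/C5 P5 -> G4/D5 P5 similar
  -> R6 @ bar 7 tick 3 v(0, 2): closes on M3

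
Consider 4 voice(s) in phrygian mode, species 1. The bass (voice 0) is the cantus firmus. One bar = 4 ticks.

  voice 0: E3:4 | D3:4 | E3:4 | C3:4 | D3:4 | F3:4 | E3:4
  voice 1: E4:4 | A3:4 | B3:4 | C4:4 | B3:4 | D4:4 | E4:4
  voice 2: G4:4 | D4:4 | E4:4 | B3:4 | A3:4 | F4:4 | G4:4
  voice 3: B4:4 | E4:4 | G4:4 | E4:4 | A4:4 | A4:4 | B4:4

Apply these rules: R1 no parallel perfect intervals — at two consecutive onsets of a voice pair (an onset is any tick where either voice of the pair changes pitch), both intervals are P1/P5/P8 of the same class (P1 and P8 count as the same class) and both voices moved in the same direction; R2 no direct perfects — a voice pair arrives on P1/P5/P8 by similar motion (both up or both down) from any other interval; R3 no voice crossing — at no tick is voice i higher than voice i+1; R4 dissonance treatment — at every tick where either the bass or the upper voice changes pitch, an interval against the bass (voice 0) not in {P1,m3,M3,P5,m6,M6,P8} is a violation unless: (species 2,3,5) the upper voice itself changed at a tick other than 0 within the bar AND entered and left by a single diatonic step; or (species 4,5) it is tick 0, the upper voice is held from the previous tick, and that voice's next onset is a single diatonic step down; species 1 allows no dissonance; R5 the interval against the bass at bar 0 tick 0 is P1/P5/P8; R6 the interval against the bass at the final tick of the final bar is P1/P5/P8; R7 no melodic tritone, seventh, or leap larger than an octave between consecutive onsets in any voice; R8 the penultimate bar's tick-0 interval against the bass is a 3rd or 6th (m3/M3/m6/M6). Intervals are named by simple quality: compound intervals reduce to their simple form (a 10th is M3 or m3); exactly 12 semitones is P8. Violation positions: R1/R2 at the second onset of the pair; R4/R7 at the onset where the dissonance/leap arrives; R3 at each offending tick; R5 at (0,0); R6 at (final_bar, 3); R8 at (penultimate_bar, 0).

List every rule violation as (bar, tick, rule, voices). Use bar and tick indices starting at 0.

bar 0: v0=E3 v1=E4 v2=G4 v3=B4 downbeat P5
bar 1: v0=D3 v1=A3 v2=D4 v3=E4 downbeat M2
bar 2: v0=E3 v1=B3 v2=E4 v3=G4 downbeat m3
bar 3: v0=C3 v1=C4 v2=B3 v3=E4 downbeat M3
bar 4: v0=D3 v1=B3 v2=A3 v3=A4 downbeat P5
bar 5: v0=F3 v1=D4 v2=F4 v3=A4 downbeat M3
bar 6: v0=E3 v1=E4 v2=G4 v3=B4 downbeat P5
  -> R5 @ bar 0 tick 0 v(0, 2): opens on m3
  -> R1 @ bar 1 tick 0 v(1, 3): E4/B4 P5 -> A3/E4 P5 similar
  -> R2 @ bar 1 tick 0 v(0, 1): E3/E4 P8 -> D3/A3 P5 similar
  -> R2 @ bar 1 tick 0 v(0, 2): E3/G4 m3 -> D3/D4 P8 similar
  -> R4 @ bar 1 tick 0 v(0, 3): D3/E4 M2 untreated
  -> R1 @ bar 2 tick 0 v(0, 1): D3/A3 P5 -> E3/B3 P5 similar
  -> R1 @ bar 2 tick 0 v(0, 2): D3/D4 P8 -> E3/E4 P8 similar
  -> R3 @ bar 3 tick 0 v(1, 2): C4 above B3
  -> R4 @ bar 3 tick 0 v(0, 2): C3/B3 M7 untreated
  -> R3 @ bar 3 tick 1 v(1, 2): C4 above B3
  -> R3 @ bar 3 tick 2 v(1, 2): C4 above B3
  -> R3 @ bar 3 tick 3 v(1, 2): C4 above B3
  -> R2 @ bar 4 tick 0 v(0, 3): C3/E4 M3 -> D3/A4 P5 similar
  -> R3 @ bar 4 tick 0 v(1, 2): B3 above A3
  -> R3 @ bar 4 tick 1 v(1, 2): B3 above A3
  -> R3 @ bar 4 tick 2 v(1, 2): B3 above A3
  -> R3 @ bar 4 tick 3 v(1, 2): B3 above A3
  -> R2 @ bar 5 tick 0 v(0, 2): D3/A3 P5 -> F3/F4 P8 similar
  -> R8 @ bar 5 tick 0 v(0, 2): penult P8 not 3rd/6th
  -> R1 @ bar 6 tick 0 v(1, 3): D4/A4 P5 -> E4/B4 P5 similar
  -> R6 @ bar 6 tick 3 v(0, 2): closes on m3

(0, 0, R5, (0, 2))
(1, 0, R1, (1, 3))
(1, 0, R2, (0, 1))
(1, 0, R2, (0, 2))
(1, 0, R4, (0, 3))
(2, 0, R1, (0, 1))
(2, 0, R1, (0, 2))
(3, 0, R3, (1, 2))
(3, 0, R4, (0, 2))
(3, 1, R3, (1, 2))
(3, 2, R3, (1, 2))
(3, 3, R3, (1, 2))
(4, 0, R2, (0, 3))
(4, 0, R3, (1, 2))
(4, 1, R3, (1, 2))
(4, 2, R3, (1, 2))
(4, 3, R3, (1, 2))
(5, 0, R2, (0, 2))
(5, 0, R8, (0, 2))
(6, 0, R1, (1, 3))
(6, 3, R6, (0, 2))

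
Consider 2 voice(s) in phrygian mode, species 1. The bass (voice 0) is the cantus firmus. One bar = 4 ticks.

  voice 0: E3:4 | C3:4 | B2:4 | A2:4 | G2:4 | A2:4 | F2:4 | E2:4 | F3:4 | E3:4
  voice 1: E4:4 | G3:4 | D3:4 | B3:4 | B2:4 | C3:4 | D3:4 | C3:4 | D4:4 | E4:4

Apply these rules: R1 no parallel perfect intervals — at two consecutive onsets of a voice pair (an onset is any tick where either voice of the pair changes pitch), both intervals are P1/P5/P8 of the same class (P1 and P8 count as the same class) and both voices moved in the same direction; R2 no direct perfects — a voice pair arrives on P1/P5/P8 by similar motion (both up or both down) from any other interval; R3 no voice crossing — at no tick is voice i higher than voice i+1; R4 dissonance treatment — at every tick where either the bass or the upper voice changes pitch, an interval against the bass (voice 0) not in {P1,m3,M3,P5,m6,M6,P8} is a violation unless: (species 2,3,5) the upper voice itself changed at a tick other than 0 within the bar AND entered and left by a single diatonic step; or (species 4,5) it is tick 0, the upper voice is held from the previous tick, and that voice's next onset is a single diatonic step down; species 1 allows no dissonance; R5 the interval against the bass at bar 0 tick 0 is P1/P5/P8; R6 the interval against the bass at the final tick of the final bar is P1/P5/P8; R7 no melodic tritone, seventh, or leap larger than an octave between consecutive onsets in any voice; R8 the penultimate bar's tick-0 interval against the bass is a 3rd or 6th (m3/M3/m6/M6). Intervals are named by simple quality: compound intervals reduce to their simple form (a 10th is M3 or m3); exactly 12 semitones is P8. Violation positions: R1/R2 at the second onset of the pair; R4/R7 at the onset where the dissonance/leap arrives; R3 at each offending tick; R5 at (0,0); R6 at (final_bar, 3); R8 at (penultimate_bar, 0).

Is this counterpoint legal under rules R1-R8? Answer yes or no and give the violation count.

No (4 violations)

bar 0: v0=E3 v1=E4 (P8)
bar 1: v0=C3 v1=G3 (P5)
bar 2: v0=B2 v1=D3 (m3)
bar 3: v0=A2 v1=B3 (M2)
bar 4: v0=G2 v1=B2 (M3)
bar 5: v0=A2 v1=C3 (m3)
bar 6: v0=F2 v1=D3 (M6)
bar 7: v0=E2 v1=C3 (m6)
bar 8: v0=F3 v1=D4 (M6)
bar 9: v0=E3 v1=E4 (P8)
  R2 @ bar1.0: E3/E4 P8 -> C3/G3 P5 similar
  R4 @ bar3.0: A2/B3 M2 untreated
  R7 @ bar8.0: E2->F3 leap 13st
  R7 @ bar8.0: C3->D4 leap 14st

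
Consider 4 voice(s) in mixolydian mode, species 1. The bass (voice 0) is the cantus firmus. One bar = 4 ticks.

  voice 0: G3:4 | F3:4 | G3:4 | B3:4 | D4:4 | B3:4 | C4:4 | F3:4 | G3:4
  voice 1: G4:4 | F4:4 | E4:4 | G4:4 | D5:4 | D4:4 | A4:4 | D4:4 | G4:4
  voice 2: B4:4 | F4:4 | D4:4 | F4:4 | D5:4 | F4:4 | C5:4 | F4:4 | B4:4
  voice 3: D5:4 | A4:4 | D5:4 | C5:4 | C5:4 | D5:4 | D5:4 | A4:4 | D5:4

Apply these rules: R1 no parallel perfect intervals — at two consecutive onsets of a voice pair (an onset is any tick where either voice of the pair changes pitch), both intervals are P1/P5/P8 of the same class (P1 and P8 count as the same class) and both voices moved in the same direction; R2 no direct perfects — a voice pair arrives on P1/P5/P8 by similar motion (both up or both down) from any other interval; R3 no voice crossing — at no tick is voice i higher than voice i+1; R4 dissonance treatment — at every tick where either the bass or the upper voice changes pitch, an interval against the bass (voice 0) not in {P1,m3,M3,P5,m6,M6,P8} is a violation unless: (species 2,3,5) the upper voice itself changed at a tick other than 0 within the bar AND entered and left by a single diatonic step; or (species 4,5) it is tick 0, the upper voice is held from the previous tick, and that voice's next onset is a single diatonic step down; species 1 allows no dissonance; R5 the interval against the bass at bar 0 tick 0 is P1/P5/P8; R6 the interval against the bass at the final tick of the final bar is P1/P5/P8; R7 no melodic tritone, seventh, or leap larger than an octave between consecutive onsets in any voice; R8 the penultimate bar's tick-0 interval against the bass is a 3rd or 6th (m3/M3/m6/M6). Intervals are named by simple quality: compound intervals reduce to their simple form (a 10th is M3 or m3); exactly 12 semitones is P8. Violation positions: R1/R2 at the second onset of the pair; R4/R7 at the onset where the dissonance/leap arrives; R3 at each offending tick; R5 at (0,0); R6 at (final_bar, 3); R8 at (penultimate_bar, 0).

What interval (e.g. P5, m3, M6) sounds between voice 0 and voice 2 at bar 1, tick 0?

voice 0=F3 voice 2=F4 -> P8

P8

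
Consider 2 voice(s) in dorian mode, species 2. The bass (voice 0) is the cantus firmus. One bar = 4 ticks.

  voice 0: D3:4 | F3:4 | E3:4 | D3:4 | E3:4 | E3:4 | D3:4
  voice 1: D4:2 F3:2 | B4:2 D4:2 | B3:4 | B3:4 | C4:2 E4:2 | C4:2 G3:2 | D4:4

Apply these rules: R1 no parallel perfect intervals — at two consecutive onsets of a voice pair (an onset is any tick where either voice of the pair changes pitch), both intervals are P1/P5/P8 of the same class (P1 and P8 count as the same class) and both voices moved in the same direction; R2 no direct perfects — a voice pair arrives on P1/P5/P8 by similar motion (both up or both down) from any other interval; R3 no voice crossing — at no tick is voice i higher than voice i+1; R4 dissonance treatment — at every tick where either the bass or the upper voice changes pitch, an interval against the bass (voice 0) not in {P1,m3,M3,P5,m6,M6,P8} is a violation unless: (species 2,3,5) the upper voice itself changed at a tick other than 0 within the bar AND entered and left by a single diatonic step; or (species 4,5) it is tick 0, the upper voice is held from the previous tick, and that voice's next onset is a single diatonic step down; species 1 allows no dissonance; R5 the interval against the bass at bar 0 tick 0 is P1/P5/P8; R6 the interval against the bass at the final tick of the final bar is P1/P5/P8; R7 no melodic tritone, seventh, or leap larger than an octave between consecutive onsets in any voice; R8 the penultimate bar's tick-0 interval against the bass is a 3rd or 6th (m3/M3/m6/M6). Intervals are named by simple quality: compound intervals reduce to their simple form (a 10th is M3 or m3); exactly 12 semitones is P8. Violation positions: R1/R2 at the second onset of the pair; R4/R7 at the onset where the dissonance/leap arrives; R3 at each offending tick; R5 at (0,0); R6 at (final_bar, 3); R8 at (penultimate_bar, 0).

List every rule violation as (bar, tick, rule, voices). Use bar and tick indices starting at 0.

(1, 0, R4, (0, 1))
(1, 0, R7, (1,))
(2, 0, R2, (0, 1))

bar 0: v0=D3 v1=D4 downbeat P8
bar 1: v0=F3 v1=B4 downbeat TT
bar 2: v0=E3 v1=B3 downbeat P5
bar 3: v0=D3 v1=B3 downbeat M6
bar 4: v0=E3 v1=C4 downbeat m6
bar 5: v0=E3 v1=C4 downbeat m6
bar 6: v0=D3 v1=D4 downbeat P8
  -> R4 @ bar 1 tick 0 v(0, 1): F3/B4 TT untreated
  -> R7 @ bar 1 tick 0 v(1,): F3->B4 leap 18st
  -> R2 @ bar 2 tick 0 v(0, 1): F3/D4 M6 -> E3/B3 P5 similar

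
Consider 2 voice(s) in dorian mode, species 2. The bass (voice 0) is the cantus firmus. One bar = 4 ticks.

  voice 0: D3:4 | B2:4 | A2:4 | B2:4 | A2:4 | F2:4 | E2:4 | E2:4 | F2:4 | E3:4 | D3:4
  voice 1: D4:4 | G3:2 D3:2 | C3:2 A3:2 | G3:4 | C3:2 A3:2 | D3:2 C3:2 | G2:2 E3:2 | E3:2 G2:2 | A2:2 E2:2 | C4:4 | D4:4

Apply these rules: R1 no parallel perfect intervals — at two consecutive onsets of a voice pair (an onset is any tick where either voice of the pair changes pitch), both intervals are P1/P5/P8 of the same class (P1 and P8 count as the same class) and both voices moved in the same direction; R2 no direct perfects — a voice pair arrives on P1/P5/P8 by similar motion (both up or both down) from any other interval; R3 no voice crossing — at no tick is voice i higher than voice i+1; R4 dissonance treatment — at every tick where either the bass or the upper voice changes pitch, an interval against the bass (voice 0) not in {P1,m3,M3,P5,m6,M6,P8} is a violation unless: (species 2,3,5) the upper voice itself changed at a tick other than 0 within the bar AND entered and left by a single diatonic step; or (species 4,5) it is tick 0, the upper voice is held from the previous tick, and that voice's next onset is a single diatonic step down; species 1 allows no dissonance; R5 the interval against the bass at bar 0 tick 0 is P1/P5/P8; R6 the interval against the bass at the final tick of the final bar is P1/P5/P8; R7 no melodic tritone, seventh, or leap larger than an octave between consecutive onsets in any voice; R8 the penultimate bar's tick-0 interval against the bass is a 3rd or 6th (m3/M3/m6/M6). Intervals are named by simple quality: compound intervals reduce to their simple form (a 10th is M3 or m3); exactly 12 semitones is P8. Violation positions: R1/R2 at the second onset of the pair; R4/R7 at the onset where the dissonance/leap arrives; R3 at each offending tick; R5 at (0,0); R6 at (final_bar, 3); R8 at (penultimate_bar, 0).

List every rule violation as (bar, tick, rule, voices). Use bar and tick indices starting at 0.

(8, 2, R3, (0, 1))
(8, 2, R4, (0, 1))
(8, 3, R3, (0, 1))
(9, 0, R7, (0,))
(9, 0, R7, (1,))

bar 0: v0=D3 v1=D4 downbeat P8
bar 1: v0=B2 v1=G3 downbeat m6
bar 2: v0=A2 v1=C3 downbeat m3
bar 3: v0=B2 v1=G3 downbeat m6
bar 4: v0=A2 v1=C3 downbeat m3
bar 5: v0=F2 v1=D3 downbeat M6
bar 6: v0=E2 v1=G2 downbeat m3
bar 7: v0=E2 v1=E3 downbeat P8
bar 8: v0=F2 v1=A2 downbeat M3
bar 9: v0=E3 v1=C4 downbeat m6
bar 10: v0=D3 v1=D4 downbeat P8
  -> R3 @ bar 8 tick 2 v(0, 1): F2 above E2
  -> R4 @ bar 8 tick 2 v(0, 1): F2/E2 m2 untreated
  -> R3 @ bar 8 tick 3 v(0, 1): F2 above E2
  -> R7 @ bar 9 tick 0 v(0,): F2->E3 leap 11st
  -> R7 @ bar 9 tick 0 v(1,): E2->C4 leap 20st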